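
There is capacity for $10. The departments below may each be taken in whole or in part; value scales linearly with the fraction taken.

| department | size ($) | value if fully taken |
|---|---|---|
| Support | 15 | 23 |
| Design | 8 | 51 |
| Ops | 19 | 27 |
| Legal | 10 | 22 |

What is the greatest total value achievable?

55.4

Best value per unit of size first: Design 51/8≈6.38, Legal 22/10≈2.2, Support 23/15≈1.53, Ops 27/19≈1.42.
Take all of Design (8 $, value 51) → 2 $ left.
Only 2 $ remain; take 2/10 of Legal for value 22×2/10 = 4.4.
Total value = 55.4.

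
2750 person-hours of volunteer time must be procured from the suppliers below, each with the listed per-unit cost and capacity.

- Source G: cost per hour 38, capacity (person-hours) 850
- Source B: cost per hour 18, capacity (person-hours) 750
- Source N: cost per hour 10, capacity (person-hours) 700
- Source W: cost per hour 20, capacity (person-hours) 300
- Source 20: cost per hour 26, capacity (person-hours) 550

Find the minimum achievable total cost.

57900

Cheapest first:
Take 700 from Source N at 10 ; need 2050 more.
Source B (18): use full 750 ; 1300 person-hours to go.
Take 300 from Source W at 20 ; need 1000 more.
Take 550 from Source 20 at 26 ; need 450 more.
Take 450 from Source G at 38 to finish.
Cost = 700×10 + 750×18 + 300×20 + 550×26 + 450×38 = 57900.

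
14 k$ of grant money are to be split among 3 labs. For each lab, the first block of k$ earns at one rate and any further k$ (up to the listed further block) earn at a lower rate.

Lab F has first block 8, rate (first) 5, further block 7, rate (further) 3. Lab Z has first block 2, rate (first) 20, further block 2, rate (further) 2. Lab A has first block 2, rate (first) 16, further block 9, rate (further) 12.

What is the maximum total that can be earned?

Rank every tier by rate: Lab Z/tier1 20 > Lab A/tier1 16 > Lab A/tier2 12 > Lab F/tier1 5 > Lab F/tier2 3 > Lab Z/tier2 2.
Lab Z tier1 at 20: fill all 2 ; 12 left.
Lab A tier1 at 16: fill all 2 ; 10 left.
Lab A tier2 at 12: fill all 9 ; 1 left.
Lab F/tier1: +1 of 8 at 5; pool empty.
Total = 20×2 + 16×2 + 12×9 + 5×1 = 185.

185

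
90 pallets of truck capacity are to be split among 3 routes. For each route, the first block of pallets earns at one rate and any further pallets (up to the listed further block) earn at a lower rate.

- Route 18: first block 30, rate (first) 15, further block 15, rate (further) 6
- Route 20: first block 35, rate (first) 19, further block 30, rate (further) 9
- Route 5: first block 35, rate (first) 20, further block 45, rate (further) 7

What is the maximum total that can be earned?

1665

Treat each block as its own option and order by rate: Route 5/T1 20 > Route 20/T1 19 > Route 18/T1 15 > Route 20/T2 9 > Route 5/T2 7 > Route 18/T2 6.
Route 5/T1 (20): +35 — 55 left.
Fill Route 20 T1 block (35 at 19) — 20 left.
Route 18/T1: +20 of 30 at 15; pool empty.
Total = 20×35 + 19×35 + 15×20 = 1665.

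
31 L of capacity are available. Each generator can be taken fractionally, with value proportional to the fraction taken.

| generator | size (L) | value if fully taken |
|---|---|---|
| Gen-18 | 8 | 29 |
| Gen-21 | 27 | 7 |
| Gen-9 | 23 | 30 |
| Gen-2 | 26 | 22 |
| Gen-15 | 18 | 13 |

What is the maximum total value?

Rank by value-to-size ratio: Gen-18 29/8≈3.62, Gen-9 30/23≈1.3, Gen-2 22/26≈0.846, Gen-15 13/18≈0.722, Gen-21 7/27≈0.259.
Gen-18: take in full, 8 L for value 29 — 23 left.
All 23 L of Gen-9 fit (value 30) — 0 remain.
Total value = 59.

59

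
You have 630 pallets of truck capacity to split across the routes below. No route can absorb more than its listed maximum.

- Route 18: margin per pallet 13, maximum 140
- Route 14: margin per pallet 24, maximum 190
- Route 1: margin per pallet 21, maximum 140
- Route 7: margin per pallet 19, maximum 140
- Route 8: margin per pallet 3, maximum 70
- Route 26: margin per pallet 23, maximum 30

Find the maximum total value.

12540

Rank by margin per pallet: Route 14 24 > Route 26 23 > Route 1 21 > Route 7 19 > Route 18 13 > Route 8 3.
Route 14 takes 190 to reach its cap of 190 ; 440 left.
Give Route 26 30 to hit its cap of 30 ; 410 left.
Give Route 1 140 to hit its cap of 140 ; 270 left.
Route 7: +140 to 140 (cap) ; 130 left.
Only 130 left; Route 18 takes them to reach 130.
Total = 13×130 + 24×190 + 21×140 + 19×140 + 23×30 = 12540.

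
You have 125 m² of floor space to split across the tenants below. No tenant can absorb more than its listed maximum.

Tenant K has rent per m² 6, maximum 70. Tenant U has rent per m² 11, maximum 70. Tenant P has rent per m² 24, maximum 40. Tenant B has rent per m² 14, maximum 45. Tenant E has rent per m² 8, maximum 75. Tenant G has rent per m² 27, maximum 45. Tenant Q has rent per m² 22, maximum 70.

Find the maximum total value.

3055

Highest rent per m² first: Tenant G 27 > Tenant P 24 > Tenant Q 22 > Tenant B 14 > Tenant U 11 > Tenant E 8 > Tenant K 6.
Tenant G takes 45 to reach its cap of 45 → 80 left.
Tenant P takes 40 to reach its cap of 40 → 40 left.
Only 40 left; Tenant Q takes them to reach 40.
Total = 24×40 + 27×45 + 22×40 = 3055.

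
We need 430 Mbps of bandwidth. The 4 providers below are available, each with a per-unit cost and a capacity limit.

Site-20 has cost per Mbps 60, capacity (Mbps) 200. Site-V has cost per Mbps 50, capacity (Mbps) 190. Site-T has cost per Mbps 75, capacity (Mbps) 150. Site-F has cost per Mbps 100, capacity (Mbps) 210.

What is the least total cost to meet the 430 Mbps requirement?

24500

Cheapest first:
Take 190 from Site-V at 50 — need 240 more.
Site-20 (60): use full 200 — 40 Mbps to go.
Site-T (75): take the remaining 40 — done.
Site-F: unused.
Cost = 190×50 + 200×60 + 40×75 = 24500.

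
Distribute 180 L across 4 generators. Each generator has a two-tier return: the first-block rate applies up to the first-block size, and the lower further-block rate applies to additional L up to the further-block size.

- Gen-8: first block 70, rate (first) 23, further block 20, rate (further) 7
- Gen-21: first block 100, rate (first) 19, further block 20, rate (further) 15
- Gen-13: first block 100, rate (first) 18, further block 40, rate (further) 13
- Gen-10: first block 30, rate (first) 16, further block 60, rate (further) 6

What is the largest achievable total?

Treat each block as its own option and order by rate: Gen-8/T1 23 > Gen-21/T1 19 > Gen-13/T1 18 > Gen-10/T1 16 > Gen-21/T2 15 > Gen-13/T2 13 > Gen-8/T2 7 > Gen-10/T2 6.
Gen-8/T1 (23): +70 → 110 left.
Fill Gen-21 T1 block (100 at 19) → 10 left.
10 remain; put them into Gen-13 T1 at 18.
Total = 23×70 + 19×100 + 18×10 = 3690.

3690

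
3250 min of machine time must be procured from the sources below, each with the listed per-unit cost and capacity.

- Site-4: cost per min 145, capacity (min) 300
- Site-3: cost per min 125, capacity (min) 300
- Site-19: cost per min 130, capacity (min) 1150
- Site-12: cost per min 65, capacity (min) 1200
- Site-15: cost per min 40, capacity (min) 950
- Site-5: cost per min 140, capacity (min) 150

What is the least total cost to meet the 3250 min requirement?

Cheapest first:
Site-15 at 40: take all 950 min ; 2300 still needed.
Site-12 at 65: take all 1200 min ; 1100 still needed.
Take 300 from Site-3 at 125 ; need 800 more.
Site-19 at 130: take 800 of its 1150 ; requirement met.
Site-5, Site-4: unused.
Cost = 950×40 + 1200×65 + 300×125 + 800×130 = 257500.

257500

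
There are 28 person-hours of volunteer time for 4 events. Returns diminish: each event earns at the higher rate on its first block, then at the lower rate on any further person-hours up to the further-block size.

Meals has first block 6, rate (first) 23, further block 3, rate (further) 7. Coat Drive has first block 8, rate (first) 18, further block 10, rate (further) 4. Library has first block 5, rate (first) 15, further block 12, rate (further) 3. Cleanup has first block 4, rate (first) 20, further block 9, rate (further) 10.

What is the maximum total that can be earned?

487

Order all 8 blocks by rate: Meals/tier1 23 > Cleanup/tier1 20 > Coat Drive/tier1 18 > Library/tier1 15 > Cleanup/tier2 10 > Meals/tier2 7 > Coat Drive/tier2 4 > Library/tier2 3.
Meals tier1 at 23: fill all 6 ; 22 left.
Cleanup tier1 at 20: fill all 4 ; 18 left.
Fill Coat Drive tier1 block (8 at 18) ; 10 left.
Library/tier1 (15): +5 ; 5 left.
Cleanup/tier2: +5 of 9 at 10; pool empty.
Total = 23×6 + 20×4 + 18×8 + 15×5 + 10×5 = 487.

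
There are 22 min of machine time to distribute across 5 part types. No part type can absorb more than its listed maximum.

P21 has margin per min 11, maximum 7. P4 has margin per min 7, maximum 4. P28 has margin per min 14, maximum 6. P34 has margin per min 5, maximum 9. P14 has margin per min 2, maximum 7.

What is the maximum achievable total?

Order the part types by margin per min: P28 14 > P21 11 > P4 7 > P34 5 > P14 2.
P28 takes 6 to reach its cap of 6 — 16 left.
P21 takes 7 to reach its cap of 7 — 9 left.
P4: +4 to 4 (cap) — 5 left.
P34 has room for 9 but only 5 remain, so it gets 5.
Total = 11×7 + 7×4 + 14×6 + 5×5 = 214.

214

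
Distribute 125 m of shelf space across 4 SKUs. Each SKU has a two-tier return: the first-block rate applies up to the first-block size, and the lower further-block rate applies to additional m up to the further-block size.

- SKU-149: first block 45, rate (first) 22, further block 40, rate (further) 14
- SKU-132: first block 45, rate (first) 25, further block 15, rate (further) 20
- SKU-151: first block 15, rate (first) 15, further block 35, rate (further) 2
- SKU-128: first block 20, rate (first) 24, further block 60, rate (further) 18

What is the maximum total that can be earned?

Rank every tier by rate: SKU-132/T1 25 > SKU-128/T1 24 > SKU-149/T1 22 > SKU-132/T2 20 > SKU-128/T2 18 > SKU-151/T1 15 > SKU-149/T2 14 > SKU-151/T2 2.
SKU-132 T1 at 25: fill all 45 — 80 left.
SKU-128 T1 at 24: fill all 20 — 60 left.
SKU-149/T1 (22): +45 — 15 left.
SKU-132/T2 (20): +15 — 0 left.
Total = 25×45 + 24×20 + 22×45 + 20×15 = 2895.

2895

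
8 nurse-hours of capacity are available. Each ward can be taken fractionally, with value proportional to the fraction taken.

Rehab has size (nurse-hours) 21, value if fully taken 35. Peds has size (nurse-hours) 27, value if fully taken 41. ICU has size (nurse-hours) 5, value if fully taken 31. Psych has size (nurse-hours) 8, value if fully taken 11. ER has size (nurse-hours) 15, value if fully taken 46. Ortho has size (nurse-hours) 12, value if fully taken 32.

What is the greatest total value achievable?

40.2

Best value per unit of size first: ICU 31/5≈6.2, ER 46/15≈3.07, Ortho 32/12≈2.67, Rehab 35/21≈1.67, Peds 41/27≈1.52, Psych 11/8≈1.38.
Take all of ICU (5 nurse-hours, value 31) — 3 nurse-hours left.
3 nurse-hours left: a 3/15 share of ER gives 46×3/15 = 9.2.
Total value = 40.2.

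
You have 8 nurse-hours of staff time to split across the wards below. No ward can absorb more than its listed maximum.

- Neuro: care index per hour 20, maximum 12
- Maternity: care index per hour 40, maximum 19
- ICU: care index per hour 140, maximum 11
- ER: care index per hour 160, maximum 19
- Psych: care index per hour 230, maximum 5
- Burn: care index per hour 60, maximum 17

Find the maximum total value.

Order the wards by care index per hour: Psych 230 > ER 160 > ICU 140 > Burn 60 > Maternity 40 > Neuro 20.
Give Psych 5 to hit its cap of 5 → 3 left.
ER has room for 19 but only 3 remain, so it gets 3.
Total = 160×3 + 230×5 = 1630.

1630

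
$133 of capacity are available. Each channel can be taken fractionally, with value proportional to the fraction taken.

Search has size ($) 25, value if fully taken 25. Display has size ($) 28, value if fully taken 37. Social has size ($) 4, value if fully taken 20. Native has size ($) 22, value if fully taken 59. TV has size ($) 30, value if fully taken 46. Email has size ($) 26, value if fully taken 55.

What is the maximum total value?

Best value per unit of size first: Social 20/4≈5, Native 59/22≈2.68, Email 55/26≈2.12, TV 46/30≈1.53, Display 37/28≈1.32, Search 25/25≈1.
Social: take in full, 4 $ for value 20 ; 129 left.
Native: take in full, 22 $ for value 59 ; 107 left.
Take all of Email (26 $, value 55) ; 81 $ left.
TV: take in full, 30 $ for value 46 ; 51 left.
Take all of Display (28 $, value 37) ; 23 $ left.
23 $ left: a 23/25 share of Search gives 25×23/25 = 23.
Total value = 240.

240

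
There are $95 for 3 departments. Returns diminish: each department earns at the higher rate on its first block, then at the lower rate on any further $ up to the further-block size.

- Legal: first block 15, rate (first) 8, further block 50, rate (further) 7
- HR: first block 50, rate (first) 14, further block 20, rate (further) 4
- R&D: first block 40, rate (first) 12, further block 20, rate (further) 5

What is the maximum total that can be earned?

1220

Treat each block as its own option and order by rate: HR/tier1 14 > R&D/tier1 12 > Legal/tier1 8 > Legal/tier2 7 > R&D/tier2 5 > HR/tier2 4.
HR/tier1 (14): +50 → 45 left.
Fill R&D tier1 block (40 at 12) → 5 left.
Legal tier1 at 8: only 5 left, fill 5.
Total = 14×50 + 12×40 + 8×5 = 1220.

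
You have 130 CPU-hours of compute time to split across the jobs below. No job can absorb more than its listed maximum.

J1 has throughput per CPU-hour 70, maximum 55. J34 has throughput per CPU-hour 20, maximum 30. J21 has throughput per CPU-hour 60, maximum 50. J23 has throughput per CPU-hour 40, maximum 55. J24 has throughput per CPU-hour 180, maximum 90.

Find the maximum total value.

Highest throughput per CPU-hour first: J24 180 > J1 70 > J21 60 > J23 40 > J34 20.
J24 takes 90 to reach its cap of 90 → 40 left.
Only 40 left; J1 takes them to reach 40.
Total = 70×40 + 180×90 = 19000.

19000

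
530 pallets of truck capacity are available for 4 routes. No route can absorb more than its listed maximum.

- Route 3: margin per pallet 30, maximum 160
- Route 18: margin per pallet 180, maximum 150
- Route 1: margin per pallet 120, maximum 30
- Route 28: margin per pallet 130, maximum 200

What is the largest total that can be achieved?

61100

Highest margin per pallet first: Route 18 180 > Route 28 130 > Route 1 120 > Route 3 30.
Route 18 takes 150 to reach its cap of 150 — 380 left.
Route 28 takes 200 to reach its cap of 200 — 180 left.
Route 1: +30 to 30 (cap) — 150 left.
Only 150 left; Route 3 takes them to reach 150.
Total = 30×150 + 180×150 + 120×30 + 130×200 = 61100.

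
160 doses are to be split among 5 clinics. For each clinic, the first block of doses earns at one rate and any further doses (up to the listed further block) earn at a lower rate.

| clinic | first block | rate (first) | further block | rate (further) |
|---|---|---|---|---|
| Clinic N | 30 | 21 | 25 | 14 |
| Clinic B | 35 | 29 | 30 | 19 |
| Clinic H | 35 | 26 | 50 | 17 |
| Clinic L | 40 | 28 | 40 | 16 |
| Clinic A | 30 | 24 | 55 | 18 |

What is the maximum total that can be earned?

4185

Rank every tier by rate: Clinic B/T1 29 > Clinic L/T1 28 > Clinic H/T1 26 > Clinic A/T1 24 > Clinic N/T1 21 > Clinic B/T2 19 > Clinic A/T2 18 > Clinic H/T2 17 > Clinic L/T2 16 > Clinic N/T2 14.
Fill Clinic B T1 block (35 at 29) — 125 left.
Clinic L T1 at 28: fill all 40 — 85 left.
Fill Clinic H T1 block (35 at 26) — 50 left.
Clinic A/T1 (24): +30 — 20 left.
20 remain; put them into Clinic N T1 at 21.
Total = 29×35 + 28×40 + 26×35 + 24×30 + 21×20 = 4185.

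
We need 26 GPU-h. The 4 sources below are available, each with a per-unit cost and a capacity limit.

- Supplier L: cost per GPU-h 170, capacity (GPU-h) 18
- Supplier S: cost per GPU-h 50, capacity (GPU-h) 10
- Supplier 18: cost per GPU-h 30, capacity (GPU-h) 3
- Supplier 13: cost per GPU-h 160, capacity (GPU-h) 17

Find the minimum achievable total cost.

2670

Use sources in increasing cost order.
Supplier 18 (30): use full 3 → 23 GPU-h to go.
Supplier S at 50: take all 10 GPU-h → 13 still needed.
Take 13 from Supplier 13 at 160 to finish.
Supplier L: unused.
Cost = 3×30 + 10×50 + 13×160 = 2670.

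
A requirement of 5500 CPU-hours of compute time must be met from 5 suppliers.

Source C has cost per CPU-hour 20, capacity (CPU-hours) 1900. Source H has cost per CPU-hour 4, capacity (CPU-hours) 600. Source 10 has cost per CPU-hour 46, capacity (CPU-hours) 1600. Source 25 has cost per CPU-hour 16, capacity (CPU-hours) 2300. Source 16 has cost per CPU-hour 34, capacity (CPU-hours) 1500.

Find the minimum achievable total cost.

Fill from the cheapest supplier first.
Source H (4): use full 600 ; 4900 CPU-hours to go.
Take 2300 from Source 25 at 16 ; need 2600 more.
Source C (20): use full 1900 ; 700 CPU-hours to go.
Source 16 at 34: take 700 of its 1500 ; requirement met.
Source 10: unused.
Cost = 600×4 + 2300×16 + 1900×20 + 700×34 = 101000.

101000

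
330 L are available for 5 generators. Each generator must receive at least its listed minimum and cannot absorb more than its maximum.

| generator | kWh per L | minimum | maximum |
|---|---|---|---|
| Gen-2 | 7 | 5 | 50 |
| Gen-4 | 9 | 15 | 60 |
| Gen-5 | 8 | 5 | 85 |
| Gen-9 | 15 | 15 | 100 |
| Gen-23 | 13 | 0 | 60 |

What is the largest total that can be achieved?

Meeting every minimum uses 5+15+5+15+0 = 40 L, leaving 290.
Rank by kWh per L: Gen-9 15 > Gen-23 13 > Gen-4 9 > Gen-5 8 > Gen-2 7.
Give Gen-9 85 more to hit its cap of 100 ; 205 left.
Gen-23 takes 60 more to reach its cap of 60 ; 145 left.
Gen-4: +45 to 60 (cap) ; 100 left.
Gen-5: +80 to 85 (cap) ; 20 left.
Only 20 left; Gen-2 takes them to reach 25.
Total = 7×25 + 9×60 + 8×85 + 15×100 + 13×60 = 3675.

3675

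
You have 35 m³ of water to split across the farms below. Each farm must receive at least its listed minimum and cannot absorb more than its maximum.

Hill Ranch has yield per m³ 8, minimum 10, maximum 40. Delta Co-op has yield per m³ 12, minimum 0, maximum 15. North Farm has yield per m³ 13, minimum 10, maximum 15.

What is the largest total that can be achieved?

Meeting every minimum uses 10+0+10 = 20 m³, leaving 15.
Order the farms by yield per m³: North Farm 13 > Delta Co-op 12 > Hill Ranch 8.
North Farm takes 5 more to reach its cap of 15 ; 10 left.
Delta Co-op: +10 (room for 15) → 10. Pool exhausted.
Total = 8×10 + 12×10 + 13×15 = 395.

395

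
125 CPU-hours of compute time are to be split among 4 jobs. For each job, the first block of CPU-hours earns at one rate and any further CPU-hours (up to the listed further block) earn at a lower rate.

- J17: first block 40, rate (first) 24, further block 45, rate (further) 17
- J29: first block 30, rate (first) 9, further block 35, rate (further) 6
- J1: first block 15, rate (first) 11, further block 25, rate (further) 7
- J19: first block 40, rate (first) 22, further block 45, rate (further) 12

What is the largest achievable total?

2605

Order all 8 blocks by rate: J17/T1 24 > J19/T1 22 > J17/T2 17 > J19/T2 12 > J1/T1 11 > J29/T1 9 > J1/T2 7 > J29/T2 6.
J17 T1 at 24: fill all 40 → 85 left.
Fill J19 T1 block (40 at 22) → 45 left.
Fill J17 T2 block (45 at 17) → 0 left.
Total = 24×40 + 22×40 + 17×45 = 2605.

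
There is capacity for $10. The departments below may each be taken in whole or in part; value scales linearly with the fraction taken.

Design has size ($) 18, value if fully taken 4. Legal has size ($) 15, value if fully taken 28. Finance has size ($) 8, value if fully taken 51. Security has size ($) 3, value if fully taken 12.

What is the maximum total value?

59

Sort by value density: Finance 51/8≈6.38, Security 12/3≈4, Legal 28/15≈1.87, Design 4/18≈0.222.
Take all of Finance (8 $, value 51) ; 2 $ left.
2 $ left: a 2/3 share of Security gives 12×2/3 = 8.
Total value = 59.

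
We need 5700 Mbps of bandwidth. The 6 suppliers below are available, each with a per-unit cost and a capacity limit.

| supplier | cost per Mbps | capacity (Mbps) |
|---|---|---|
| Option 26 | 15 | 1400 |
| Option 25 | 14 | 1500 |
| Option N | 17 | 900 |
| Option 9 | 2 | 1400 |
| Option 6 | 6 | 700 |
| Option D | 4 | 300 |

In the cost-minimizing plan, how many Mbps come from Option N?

400

Use suppliers in increasing cost order.
Option 9 (2): use full 1400 — 4300 Mbps to go.
Take 300 from Option D at 4 — need 4000 more.
Option 6 (6): use full 700 — 3300 Mbps to go.
Option 25 (14): use full 1500 — 1800 Mbps to go.
Take 1400 from Option 26 at 15 — need 400 more.
Option N at 17: take 400 of its 900 — requirement met.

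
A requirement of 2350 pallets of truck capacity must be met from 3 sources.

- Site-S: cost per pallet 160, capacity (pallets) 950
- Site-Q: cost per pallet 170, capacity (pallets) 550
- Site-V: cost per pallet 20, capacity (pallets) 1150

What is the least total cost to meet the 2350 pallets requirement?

217500

Use sources in increasing cost order.
Take 1150 from Site-V at 20 — need 1200 more.
Site-S at 160: take all 950 pallets — 250 still needed.
Take 250 from Site-Q at 170 to finish.
Cost = 1150×20 + 950×160 + 250×170 = 217500.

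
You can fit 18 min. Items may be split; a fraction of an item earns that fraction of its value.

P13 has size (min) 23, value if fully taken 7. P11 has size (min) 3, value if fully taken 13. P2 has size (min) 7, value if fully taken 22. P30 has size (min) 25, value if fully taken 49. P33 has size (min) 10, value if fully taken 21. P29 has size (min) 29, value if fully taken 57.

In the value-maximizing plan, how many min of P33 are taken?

8

Best value per unit of size first: P11 13/3≈4.33, P2 22/7≈3.14, P33 21/10≈2.1, P29 57/29≈1.97, P30 49/25≈1.96, P13 7/23≈0.304.
Take all of P11 (3 min, value 13) ; 15 min left.
P2: take in full, 7 min for value 22 ; 8 left.
Only 8 min remain; take 8/10 of P33 for value 21×8/10 = 16.8.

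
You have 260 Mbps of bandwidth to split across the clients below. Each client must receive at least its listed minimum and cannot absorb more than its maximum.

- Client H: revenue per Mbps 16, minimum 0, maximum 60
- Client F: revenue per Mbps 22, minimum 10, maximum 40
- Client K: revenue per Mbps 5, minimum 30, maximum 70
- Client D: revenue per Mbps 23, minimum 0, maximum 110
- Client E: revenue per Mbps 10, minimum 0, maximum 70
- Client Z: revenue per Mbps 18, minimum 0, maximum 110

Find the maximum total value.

Meeting every minimum uses 0+10+30+0+0+0 = 40 Mbps, leaving 220.
Highest revenue per Mbps first: Client D 23 > Client F 22 > Client Z 18 > Client H 16 > Client E 10 > Client K 5.
Client D takes 110 more to reach its cap of 110 → 110 left.
Client F: +30 to 40 (cap) → 80 left.
Client Z: +80 (room for 110) → 80. Pool exhausted.
Total = 22×40 + 5×30 + 23×110 + 18×80 = 5000.

5000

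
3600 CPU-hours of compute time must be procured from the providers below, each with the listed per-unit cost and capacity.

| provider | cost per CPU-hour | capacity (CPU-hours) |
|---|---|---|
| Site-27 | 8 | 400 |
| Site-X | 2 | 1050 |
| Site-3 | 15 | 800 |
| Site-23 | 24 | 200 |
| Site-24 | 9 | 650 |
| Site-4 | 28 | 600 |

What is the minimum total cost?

Fill from the cheapest provider first.
Site-X at 2: take all 1050 CPU-hours ; 2550 still needed.
Site-27 (8): use full 400 ; 2150 CPU-hours to go.
Site-24 (9): use full 650 ; 1500 CPU-hours to go.
Site-3 at 15: take all 800 CPU-hours ; 700 still needed.
Take 200 from Site-23 at 24 ; need 500 more.
Site-4 (28): take the remaining 500 ; done.
Cost = 1050×2 + 400×8 + 650×9 + 800×15 + 200×24 + 500×28 = 41950.

41950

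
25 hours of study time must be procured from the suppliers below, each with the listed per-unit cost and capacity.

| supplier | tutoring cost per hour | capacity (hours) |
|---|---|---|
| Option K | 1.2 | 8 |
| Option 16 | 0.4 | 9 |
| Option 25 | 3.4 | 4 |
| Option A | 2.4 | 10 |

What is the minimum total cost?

Fill from the cheapest supplier first.
Option 16 (0.4): use full 9 ; 16 hours to go.
Take 8 from Option K at 1.2 ; need 8 more.
Option A (2.4): take the remaining 8 ; done.
Option 25: unused.
Cost = 9×0.4 + 8×1.2 + 8×2.4 = 32.4.

32.4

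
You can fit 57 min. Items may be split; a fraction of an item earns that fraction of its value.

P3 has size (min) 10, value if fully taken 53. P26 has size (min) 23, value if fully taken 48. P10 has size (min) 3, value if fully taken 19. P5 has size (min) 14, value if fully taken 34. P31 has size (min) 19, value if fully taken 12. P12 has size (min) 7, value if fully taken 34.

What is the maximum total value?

188

Sort by value density: P10 19/3≈6.33, P3 53/10≈5.3, P12 34/7≈4.86, P5 34/14≈2.43, P26 48/23≈2.09, P31 12/19≈0.632.
All 3 min of P10 fit (value 19) — 54 remain.
Take all of P3 (10 min, value 53) — 44 min left.
Take all of P12 (7 min, value 34) — 37 min left.
P5: take in full, 14 min for value 34 — 23 left.
P26: take in full, 23 min for value 48 — 0 left.
Total value = 188.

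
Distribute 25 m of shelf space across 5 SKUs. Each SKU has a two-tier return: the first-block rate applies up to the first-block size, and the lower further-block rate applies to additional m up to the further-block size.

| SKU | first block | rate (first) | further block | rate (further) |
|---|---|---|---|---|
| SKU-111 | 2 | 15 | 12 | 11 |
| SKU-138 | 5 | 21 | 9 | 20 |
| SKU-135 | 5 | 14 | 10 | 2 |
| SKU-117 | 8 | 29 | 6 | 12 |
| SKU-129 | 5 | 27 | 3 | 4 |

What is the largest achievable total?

Order all 10 blocks by rate: SKU-117/T1 29 > SKU-129/T1 27 > SKU-138/T1 21 > SKU-138/T2 20 > SKU-111/T1 15 > SKU-135/T1 14 > SKU-117/T2 12 > SKU-111/T2 11 > SKU-129/T2 4 > SKU-135/T2 2.
Fill SKU-117 T1 block (8 at 29) → 17 left.
Fill SKU-129 T1 block (5 at 27) → 12 left.
SKU-138/T1 (21): +5 → 7 left.
SKU-138 T2 at 20: only 7 left, fill 7.
Total = 29×8 + 27×5 + 21×5 + 20×7 = 612.

612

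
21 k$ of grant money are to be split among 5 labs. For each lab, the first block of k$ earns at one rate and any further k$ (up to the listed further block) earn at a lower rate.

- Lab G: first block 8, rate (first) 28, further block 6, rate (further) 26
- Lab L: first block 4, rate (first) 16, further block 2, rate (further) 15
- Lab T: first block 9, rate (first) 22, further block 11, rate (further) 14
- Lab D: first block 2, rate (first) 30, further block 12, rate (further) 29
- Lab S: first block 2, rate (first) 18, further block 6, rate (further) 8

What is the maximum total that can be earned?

Treat each block as its own option and order by rate: Lab D/T1 30 > Lab D/T2 29 > Lab G/T1 28 > Lab G/T2 26 > Lab T/T1 22 > Lab S/T1 18 > Lab L/T1 16 > Lab L/T2 15 > Lab T/T2 14 > Lab S/T2 8.
Lab D T1 at 30: fill all 2 ; 19 left.
Lab D T2 at 29: fill all 12 ; 7 left.
7 remain; put them into Lab G T1 at 28.
Total = 30×2 + 29×12 + 28×7 = 604.

604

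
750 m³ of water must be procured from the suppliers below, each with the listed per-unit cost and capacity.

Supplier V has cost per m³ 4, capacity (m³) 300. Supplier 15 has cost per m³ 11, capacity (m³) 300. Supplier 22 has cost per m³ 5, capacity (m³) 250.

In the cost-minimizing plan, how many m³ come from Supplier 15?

200

Cheapest first:
Take 300 from Supplier V at 4 → need 450 more.
Supplier 22 at 5: take all 250 m³ → 200 still needed.
Supplier 15 at 11: take 200 of its 300 → requirement met.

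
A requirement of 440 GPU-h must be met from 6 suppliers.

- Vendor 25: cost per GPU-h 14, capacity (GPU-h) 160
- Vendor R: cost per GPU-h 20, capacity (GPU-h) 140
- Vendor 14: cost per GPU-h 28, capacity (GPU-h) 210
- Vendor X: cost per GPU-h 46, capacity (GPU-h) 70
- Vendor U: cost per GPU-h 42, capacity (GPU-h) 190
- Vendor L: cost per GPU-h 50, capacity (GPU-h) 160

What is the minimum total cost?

8960

Fill from the cheapest supplier first.
Take 160 from Vendor 25 at 14 — need 280 more.
Take 140 from Vendor R at 20 — need 140 more.
Take 140 from Vendor 14 at 28 to finish.
Vendor U, Vendor X, Vendor L: unused.
Cost = 160×14 + 140×20 + 140×28 = 8960.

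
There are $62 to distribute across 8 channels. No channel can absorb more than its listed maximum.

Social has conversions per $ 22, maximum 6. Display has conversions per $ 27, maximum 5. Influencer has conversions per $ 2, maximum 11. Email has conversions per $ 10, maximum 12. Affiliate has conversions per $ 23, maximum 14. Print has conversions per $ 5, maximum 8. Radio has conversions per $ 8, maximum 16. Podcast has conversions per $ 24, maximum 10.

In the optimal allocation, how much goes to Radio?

15

Order the channels by conversions per $: Display 27 > Podcast 24 > Affiliate 23 > Social 22 > Email 10 > Radio 8 > Print 5 > Influencer 2.
Give Display 5 to hit its cap of 5 → 57 left.
Give Podcast 10 to hit its cap of 10 → 47 left.
Affiliate: +14 to 14 (cap) → 33 left.
Give Social 6 to hit its cap of 6 → 27 left.
Give Email 12 to hit its cap of 12 → 15 left.
Radio: +15 (room for 16) → 15. Pool exhausted.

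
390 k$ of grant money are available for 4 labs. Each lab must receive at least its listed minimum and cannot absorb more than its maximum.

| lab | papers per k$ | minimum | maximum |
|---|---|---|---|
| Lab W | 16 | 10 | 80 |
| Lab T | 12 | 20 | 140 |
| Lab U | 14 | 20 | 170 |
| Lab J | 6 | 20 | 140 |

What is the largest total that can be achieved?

5220

Meeting every minimum uses 10+20+20+20 = 70 k$, leaving 320.
Order the labs by papers per k$: Lab W 16 > Lab U 14 > Lab T 12 > Lab J 6.
Give Lab W 70 more to hit its cap of 80 → 250 left.
Lab U takes 150 more to reach its cap of 170 → 100 left.
Lab T has room for 120 more but only 100 remain, so it gets 120.
Total = 16×80 + 12×120 + 14×170 + 6×20 = 5220.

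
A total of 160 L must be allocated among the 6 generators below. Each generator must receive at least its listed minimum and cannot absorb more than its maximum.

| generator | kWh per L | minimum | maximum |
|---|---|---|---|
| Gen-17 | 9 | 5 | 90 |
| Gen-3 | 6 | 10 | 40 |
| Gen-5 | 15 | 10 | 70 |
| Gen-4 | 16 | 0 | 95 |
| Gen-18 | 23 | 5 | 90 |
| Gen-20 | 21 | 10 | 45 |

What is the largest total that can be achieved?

Meeting every minimum uses 5+10+10+0+5+10 = 40 L, leaving 120.
Highest kWh per L first: Gen-18 23 > Gen-20 21 > Gen-4 16 > Gen-5 15 > Gen-17 9 > Gen-3 6.
Give Gen-18 85 more to hit its cap of 90 → 35 left.
Gen-20: +35 to 45 (cap) → 0 left.
Total = 9×5 + 6×10 + 15×10 + 23×90 + 21×45 = 3270.

3270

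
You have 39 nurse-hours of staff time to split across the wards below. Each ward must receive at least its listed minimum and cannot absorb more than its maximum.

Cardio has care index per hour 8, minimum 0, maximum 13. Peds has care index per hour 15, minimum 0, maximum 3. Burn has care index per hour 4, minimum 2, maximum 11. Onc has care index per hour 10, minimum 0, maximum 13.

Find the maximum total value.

Meeting every minimum uses 0+0+2+0 = 2 nurse-hours, leaving 37.
Rank by care index per hour: Peds 15 > Onc 10 > Cardio 8 > Burn 4.
Peds: +3 to 3 (cap) ; 34 left.
Onc takes 13 more to reach its cap of 13 ; 21 left.
Give Cardio 13 more to hit its cap of 13 ; 8 left.
Burn: +8 (room for 9) → 10. Pool exhausted.
Total = 8×13 + 15×3 + 4×10 + 10×13 = 319.

319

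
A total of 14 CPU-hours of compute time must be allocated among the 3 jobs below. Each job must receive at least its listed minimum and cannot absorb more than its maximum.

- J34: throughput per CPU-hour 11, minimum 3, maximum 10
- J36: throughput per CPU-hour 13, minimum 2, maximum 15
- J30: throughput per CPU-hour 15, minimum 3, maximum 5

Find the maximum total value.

Meeting every minimum uses 3+2+3 = 8 CPU-hours, leaving 6.
Highest throughput per CPU-hour first: J30 15 > J36 13 > J34 11.
J30: +2 to 5 (cap) ; 4 left.
J36: +4 (room for 13) → 6. Pool exhausted.
Total = 11×3 + 13×6 + 15×5 = 186.

186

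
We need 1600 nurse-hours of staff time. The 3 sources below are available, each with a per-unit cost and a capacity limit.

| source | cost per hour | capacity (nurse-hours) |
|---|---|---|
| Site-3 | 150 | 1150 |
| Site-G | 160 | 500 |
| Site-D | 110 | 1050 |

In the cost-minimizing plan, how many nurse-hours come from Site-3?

550

Use sources in increasing cost order.
Site-D (110): use full 1050 ; 550 nurse-hours to go.
Take 550 from Site-3 at 150 to finish.
Site-G: unused.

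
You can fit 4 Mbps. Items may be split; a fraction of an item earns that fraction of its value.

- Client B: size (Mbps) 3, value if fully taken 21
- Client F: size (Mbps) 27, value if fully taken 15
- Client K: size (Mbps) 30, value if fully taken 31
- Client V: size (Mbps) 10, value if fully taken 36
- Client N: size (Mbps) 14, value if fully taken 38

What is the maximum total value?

24.6

Best value per unit of size first: Client B 21/3≈7, Client V 36/10≈3.6, Client N 38/14≈2.71, Client K 31/30≈1.03, Client F 15/27≈0.556.
Take all of Client B (3 Mbps, value 21) ; 1 Mbps left.
1 Mbps left: a 1/10 share of Client V gives 36×1/10 = 3.6.
Total value = 24.6.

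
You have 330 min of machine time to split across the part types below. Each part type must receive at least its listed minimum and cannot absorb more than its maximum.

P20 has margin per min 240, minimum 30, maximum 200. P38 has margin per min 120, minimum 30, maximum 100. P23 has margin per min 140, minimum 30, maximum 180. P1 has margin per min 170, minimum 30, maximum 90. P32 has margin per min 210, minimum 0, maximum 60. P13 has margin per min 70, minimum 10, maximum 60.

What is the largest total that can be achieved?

Meeting every minimum uses 30+30+30+30+0+10 = 130 min, leaving 200.
Rank by margin per min: P20 240 > P32 210 > P1 170 > P23 140 > P38 120 > P13 70.
P20 takes 170 more to reach its cap of 200 — 30 left.
Only 30 left; P32 takes them to reach 30.
Total = 240×200 + 120×30 + 140×30 + 170×30 + 210×30 + 70×10 = 67900.

67900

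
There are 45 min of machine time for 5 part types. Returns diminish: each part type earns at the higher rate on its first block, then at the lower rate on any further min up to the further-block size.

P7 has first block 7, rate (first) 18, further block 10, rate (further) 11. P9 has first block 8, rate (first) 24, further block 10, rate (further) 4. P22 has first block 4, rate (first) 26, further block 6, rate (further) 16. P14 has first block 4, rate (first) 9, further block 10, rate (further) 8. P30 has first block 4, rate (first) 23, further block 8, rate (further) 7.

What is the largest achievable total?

Rank every tier by rate: P22/first 26 > P9/first 24 > P30/first 23 > P7/first 18 > P22/second 16 > P7/second 11 > P14/first 9 > P14/second 8 > P30/second 7 > P9/second 4.
P22/first (26): +4 → 41 left.
P9 first at 24: fill all 8 → 33 left.
P30/first (23): +4 → 29 left.
P7 first at 18: fill all 7 → 22 left.
P22 second at 16: fill all 6 → 16 left.
Fill P7 second block (10 at 11) → 6 left.
P14 first at 9: fill all 4 → 2 left.
P14 second at 8: only 2 left, fill 2.
Total = 26×4 + 24×8 + 23×4 + 18×7 + 16×6 + 11×10 + 9×4 + 8×2 = 772.

772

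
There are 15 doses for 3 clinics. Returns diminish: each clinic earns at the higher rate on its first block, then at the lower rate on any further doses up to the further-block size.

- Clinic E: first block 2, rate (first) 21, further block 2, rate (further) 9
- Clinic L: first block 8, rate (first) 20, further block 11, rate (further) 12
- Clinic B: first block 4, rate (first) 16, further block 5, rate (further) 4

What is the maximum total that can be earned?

Order all 6 blocks by rate: Clinic E/tier1 21 > Clinic L/tier1 20 > Clinic B/tier1 16 > Clinic L/tier2 12 > Clinic E/tier2 9 > Clinic B/tier2 4.
Clinic E/tier1 (21): +2 ; 13 left.
Clinic L tier1 at 20: fill all 8 ; 5 left.
Clinic B/tier1 (16): +4 ; 1 left.
Clinic L/tier2: +1 of 11 at 12; pool empty.
Total = 21×2 + 20×8 + 16×4 + 12×1 = 278.

278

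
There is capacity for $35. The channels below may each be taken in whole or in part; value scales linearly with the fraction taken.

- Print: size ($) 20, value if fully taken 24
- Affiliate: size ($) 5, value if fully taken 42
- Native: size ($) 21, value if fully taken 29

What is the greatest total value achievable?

81.8

Sort by value density: Affiliate 42/5≈8.4, Native 29/21≈1.38, Print 24/20≈1.2.
Affiliate: take in full, 5 $ for value 42 → 30 left.
Native: take in full, 21 $ for value 29 → 9 left.
9 $ left: a 9/20 share of Print gives 24×9/20 = 10.8.
Total value = 81.8.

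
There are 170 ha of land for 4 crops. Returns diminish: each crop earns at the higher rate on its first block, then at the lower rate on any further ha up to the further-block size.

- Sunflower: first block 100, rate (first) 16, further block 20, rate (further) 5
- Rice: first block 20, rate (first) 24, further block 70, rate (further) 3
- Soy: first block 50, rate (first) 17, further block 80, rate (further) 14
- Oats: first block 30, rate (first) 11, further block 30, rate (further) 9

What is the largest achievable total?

2930

Treat each block as its own option and order by rate: Rice/T1 24 > Soy/T1 17 > Sunflower/T1 16 > Soy/T2 14 > Oats/T1 11 > Oats/T2 9 > Sunflower/T2 5 > Rice/T2 3.
Fill Rice T1 block (20 at 24) — 150 left.
Soy T1 at 17: fill all 50 — 100 left.
Sunflower T1 at 16: fill all 100 — 0 left.
Total = 24×20 + 17×50 + 16×100 = 2930.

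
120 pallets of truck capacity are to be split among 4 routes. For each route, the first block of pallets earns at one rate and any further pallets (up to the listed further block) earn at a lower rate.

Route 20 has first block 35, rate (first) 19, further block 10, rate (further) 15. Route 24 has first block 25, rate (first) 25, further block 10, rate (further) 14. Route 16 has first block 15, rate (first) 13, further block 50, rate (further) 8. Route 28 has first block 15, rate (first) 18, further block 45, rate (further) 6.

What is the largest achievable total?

2125

Treat each block as its own option and order by rate: Route 24/tier1 25 > Route 20/tier1 19 > Route 28/tier1 18 > Route 20/tier2 15 > Route 24/tier2 14 > Route 16/tier1 13 > Route 16/tier2 8 > Route 28/tier2 6.
Route 24/tier1 (25): +25 — 95 left.
Route 20 tier1 at 19: fill all 35 — 60 left.
Route 28 tier1 at 18: fill all 15 — 45 left.
Fill Route 20 tier2 block (10 at 15) — 35 left.
Fill Route 24 tier2 block (10 at 14) — 25 left.
Route 16/tier1 (13): +15 — 10 left.
Route 16/tier2: +10 of 50 at 8; pool empty.
Total = 25×25 + 19×35 + 18×15 + 15×10 + 14×10 + 13×15 + 8×10 = 2125.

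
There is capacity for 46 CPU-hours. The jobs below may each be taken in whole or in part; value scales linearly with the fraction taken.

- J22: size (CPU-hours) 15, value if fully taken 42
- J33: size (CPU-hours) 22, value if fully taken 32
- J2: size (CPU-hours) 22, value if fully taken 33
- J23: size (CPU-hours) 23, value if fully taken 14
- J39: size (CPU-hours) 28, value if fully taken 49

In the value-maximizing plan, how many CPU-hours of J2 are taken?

Rank by value-to-size ratio: J22 42/15≈2.8, J39 49/28≈1.75, J2 33/22≈1.5, J33 32/22≈1.45, J23 14/23≈0.609.
J22: take in full, 15 CPU-hours for value 42 ; 31 left.
J39: take in full, 28 CPU-hours for value 49 ; 3 left.
3 CPU-hours left: a 3/22 share of J2 gives 33×3/22 = 4.5.

3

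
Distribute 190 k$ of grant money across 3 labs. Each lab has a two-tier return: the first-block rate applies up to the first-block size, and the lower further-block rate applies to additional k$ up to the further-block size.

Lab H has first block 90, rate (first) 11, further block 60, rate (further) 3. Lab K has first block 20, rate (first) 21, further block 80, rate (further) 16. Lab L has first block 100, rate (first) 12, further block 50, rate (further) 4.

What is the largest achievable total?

2780

Rank every tier by rate: Lab K/first 21 > Lab K/second 16 > Lab L/first 12 > Lab H/first 11 > Lab L/second 4 > Lab H/second 3.
Lab K first at 21: fill all 20 — 170 left.
Lab K second at 16: fill all 80 — 90 left.
Lab L first at 12: only 90 left, fill 90.
Total = 21×20 + 16×80 + 12×90 = 2780.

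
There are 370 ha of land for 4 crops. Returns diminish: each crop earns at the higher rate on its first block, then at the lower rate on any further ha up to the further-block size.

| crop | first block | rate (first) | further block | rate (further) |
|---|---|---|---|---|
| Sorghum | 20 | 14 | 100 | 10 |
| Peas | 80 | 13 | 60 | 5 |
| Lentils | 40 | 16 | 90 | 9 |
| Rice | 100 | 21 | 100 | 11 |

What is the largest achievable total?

5460

Treat each block as its own option and order by rate: Rice/first 21 > Lentils/first 16 > Sorghum/first 14 > Peas/first 13 > Rice/second 11 > Sorghum/second 10 > Lentils/second 9 > Peas/second 5.
Fill Rice first block (100 at 21) ; 270 left.
Lentils first at 16: fill all 40 ; 230 left.
Sorghum first at 14: fill all 20 ; 210 left.
Fill Peas first block (80 at 13) ; 130 left.
Fill Rice second block (100 at 11) ; 30 left.
30 remain; put them into Sorghum second at 10.
Total = 21×100 + 16×40 + 14×20 + 13×80 + 11×100 + 10×30 = 5460.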